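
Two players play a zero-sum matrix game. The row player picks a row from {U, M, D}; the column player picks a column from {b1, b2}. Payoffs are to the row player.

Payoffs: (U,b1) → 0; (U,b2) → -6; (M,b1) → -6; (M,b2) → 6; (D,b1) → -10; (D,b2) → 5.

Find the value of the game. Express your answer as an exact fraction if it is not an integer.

Row minima: U → -6, M → -6, D → -10; maximin = -6.
Column maxima: b1 → 0, b2 → 6; minimax = 0.
-6 ≠ 0, so there is no saddle point; optimal play is mixed.
D is strictly dominated by M, so the row player never plays it.
On the remaining 2×2 (U, M vs b1, b2):
Let the row player play U with probability p. Expected payoff against b1: 0p + (-6)(1−p) = 6p − 6; against b2: (-6)p + 6(1−p) = −12p + 6.
Setting these equal: 6p − 6 = −12p + 6 ⇒ 18p = 12 ⇒ p = 2/3, and the value is (6)·(2/3) − 6 = -2.
For the column player: with q = P(b1), equating U's and M's payoffs gives 6q − 6 = −12q + 6 ⇒ q = 2/3.

-2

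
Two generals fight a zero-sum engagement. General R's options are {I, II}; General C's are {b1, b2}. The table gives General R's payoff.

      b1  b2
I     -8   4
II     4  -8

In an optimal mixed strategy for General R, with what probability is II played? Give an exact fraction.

1/2

Row minima: I → -8, II → -8; maximin = -8.
Column maxima: b1 → 4, b2 → 4; minimax = 4.
-8 ≠ 4, so there is no saddle point; optimal play is mixed.
Let General R play I with probability p. Expected payoff against b1: (-8)p + 4(1−p) = −12p + 4; against b2: 4p + (-8)(1−p) = 12p − 8.
Setting these equal: −12p + 4 = 12p − 8 ⇒ −24p = -12 ⇒ p = 1/2, and the value is (-12)·(1/2) + 4 = -2.
For General C: with q = P(b1), equating I's and II's payoffs gives −12q + 4 = 12q − 8 ⇒ q = 1/2.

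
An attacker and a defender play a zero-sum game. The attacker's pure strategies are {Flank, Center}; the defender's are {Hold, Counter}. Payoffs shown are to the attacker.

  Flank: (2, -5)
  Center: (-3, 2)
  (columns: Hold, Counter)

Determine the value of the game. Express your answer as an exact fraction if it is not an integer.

Row minima: Flank → -5, Center → -3; maximin = -3.
Column maxima: Hold → 2, Counter → 2; minimax = 2.
-3 ≠ 2, so there is no saddle point; optimal play is mixed.
Let the attacker play Flank with probability p. Expected payoff against Hold: 2p + (-3)(1−p) = 5p − 3; against Counter: (-5)p + 2(1−p) = −7p + 2.
Setting these equal: 5p − 3 = −7p + 2 ⇒ 12p = 5 ⇒ p = 5/12, and the value is (5)·(5/12) − 3 = -11/12.
For the defender: with q = P(Hold), equating Flank's and Center's payoffs gives 7q − 5 = −5q + 2 ⇒ q = 7/12.

-11/12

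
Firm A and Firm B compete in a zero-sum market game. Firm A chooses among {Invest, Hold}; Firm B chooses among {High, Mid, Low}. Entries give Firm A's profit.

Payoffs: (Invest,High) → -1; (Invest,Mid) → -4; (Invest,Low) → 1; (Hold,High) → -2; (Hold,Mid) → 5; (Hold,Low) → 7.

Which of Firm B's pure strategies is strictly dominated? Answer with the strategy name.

Low

High holds Firm A's payoff strictly below Low in every row: -1 < 1, -2 < 7.
So Low is strictly dominated for Firm B.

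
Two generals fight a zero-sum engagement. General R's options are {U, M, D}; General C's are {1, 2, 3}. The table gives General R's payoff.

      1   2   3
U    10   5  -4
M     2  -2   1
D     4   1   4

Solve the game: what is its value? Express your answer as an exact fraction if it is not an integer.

2

Row minima: U → -4, M → -2, D → 1; maximin = 1.
Column maxima: 1 → 10, 2 → 5, 3 → 4; minimax = 4.
1 ≠ 4, so there is no saddle point; optimal play is mixed.
M is strictly dominated by D, so General R never plays it.
1 is strictly dominated by 2 (it gives General R strictly more in every row), so General C never plays it.
On the remaining 2×2 (U, D vs 2, 3):
Let General R play U with probability p. Expected payoff against 2: 5p + 1(1−p) = 4p + 1; against 3: (-4)p + 4(1−p) = −8p + 4.
Setting these equal: 4p + 1 = −8p + 4 ⇒ 12p = 3 ⇒ p = 1/4, and the value is (4)·(1/4) + 1 = 2.
For General C: with q = P(2), equating U's and D's payoffs gives 9q − 4 = −3q + 4 ⇒ q = 2/3.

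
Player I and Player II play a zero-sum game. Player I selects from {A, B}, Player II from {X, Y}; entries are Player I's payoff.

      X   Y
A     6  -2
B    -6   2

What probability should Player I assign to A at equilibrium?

Row minima: A → -2, B → -6; maximin = -2.
Column maxima: X → 6, Y → 2; minimax = 2.
-2 ≠ 2, so there is no saddle point; optimal play is mixed.
Let Player I play A with probability p. Expected payoff against X: 6p + (-6)(1−p) = 12p − 6; against Y: (-2)p + 2(1−p) = −4p + 2.
Setting these equal: 12p − 6 = −4p + 2 ⇒ 16p = 8 ⇒ p = 1/2, and the value is (12)·(1/2) − 6 = 0.
For Player II: with q = P(X), equating A's and B's payoffs gives 8q − 2 = −8q + 2 ⇒ q = 1/4.

1/2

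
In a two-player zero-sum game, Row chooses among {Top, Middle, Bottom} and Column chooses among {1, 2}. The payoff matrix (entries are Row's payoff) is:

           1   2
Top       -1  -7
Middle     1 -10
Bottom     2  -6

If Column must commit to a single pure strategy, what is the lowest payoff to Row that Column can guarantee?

-6

Column maxima: 1 → 2, 2 → -6.
The smallest of these is -6.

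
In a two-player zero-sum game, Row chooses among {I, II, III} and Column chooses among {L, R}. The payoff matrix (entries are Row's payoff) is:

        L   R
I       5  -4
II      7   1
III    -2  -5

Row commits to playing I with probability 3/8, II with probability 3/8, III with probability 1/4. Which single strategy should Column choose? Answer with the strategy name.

R

If Column plays L, Row's expected payoff is (3/8)·5 + (3/8)·7 + (1/4)·(-2) = 4.
If Column plays R, Row's expected payoff is (3/8)·(-4) + (3/8)·1 + (1/4)·(-5) = -19/8.
Column minimizes Row's payoff; the smallest is -19/8, so the best response is R.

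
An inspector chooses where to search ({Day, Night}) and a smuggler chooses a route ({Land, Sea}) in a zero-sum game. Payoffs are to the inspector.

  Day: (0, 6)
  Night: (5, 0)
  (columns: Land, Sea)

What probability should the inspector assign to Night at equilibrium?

6/11

Row minima: Day → 0, Night → 0; maximin = 0.
Column maxima: Land → 5, Sea → 6; minimax = 5.
0 ≠ 5, so there is no saddle point; optimal play is mixed.
Let the inspector play Day with probability p. Expected payoff against Land: 0p + 5(1−p) = −5p + 5; against Sea: 6p + 0(1−p) = 6p.
Setting these equal: −5p + 5 = 6p ⇒ −11p = -5 ⇒ p = 5/11, and the value is (-5)·(5/11) + 5 = 30/11.
For the smuggler: with q = P(Land), equating Day's and Night's payoffs gives −6q + 6 = 5q ⇒ q = 6/11.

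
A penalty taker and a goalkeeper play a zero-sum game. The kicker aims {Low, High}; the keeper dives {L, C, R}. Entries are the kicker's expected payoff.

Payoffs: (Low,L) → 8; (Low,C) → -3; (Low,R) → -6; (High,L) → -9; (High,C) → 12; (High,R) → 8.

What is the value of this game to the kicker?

10/31

Row minima: Low → -6, High → -9; maximin = -6.
Column maxima: L → 8, C → 12, R → 8; minimax = 8.
-6 ≠ 8, so there is no saddle point; optimal play is mixed.
C is strictly dominated by R (it gives the kicker strictly more in every row), so the keeper never plays it.
On the remaining 2×2 (Low, High vs L, R):
Let the kicker play Low with probability p. Expected payoff against L: 8p + (-9)(1−p) = 17p − 9; against R: (-6)p + 8(1−p) = −14p + 8.
Setting these equal: 17p − 9 = −14p + 8 ⇒ 31p = 17 ⇒ p = 17/31, and the value is (17)·(17/31) − 9 = 10/31.
For the keeper: with q = P(L), equating Low's and High's payoffs gives 14q − 6 = −17q + 8 ⇒ q = 14/31.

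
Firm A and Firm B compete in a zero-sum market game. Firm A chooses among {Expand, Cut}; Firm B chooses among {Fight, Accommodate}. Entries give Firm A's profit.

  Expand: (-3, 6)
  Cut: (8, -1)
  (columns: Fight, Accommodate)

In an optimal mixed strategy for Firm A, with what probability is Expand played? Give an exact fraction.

1/2

Row minima: Expand → -3, Cut → -1; maximin = -1.
Column maxima: Fight → 8, Accommodate → 6; minimax = 6.
-1 ≠ 6, so there is no saddle point; optimal play is mixed.
Let Firm A play Expand with probability p. Expected payoff against Fight: (-3)p + 8(1−p) = −11p + 8; against Accommodate: 6p + (-1)(1−p) = 7p − 1.
Setting these equal: −11p + 8 = 7p − 1 ⇒ −18p = -9 ⇒ p = 1/2, and the value is (-11)·(1/2) + 8 = 5/2.
For Firm B: with q = P(Fight), equating Expand's and Cut's payoffs gives −9q + 6 = 9q − 1 ⇒ q = 7/18.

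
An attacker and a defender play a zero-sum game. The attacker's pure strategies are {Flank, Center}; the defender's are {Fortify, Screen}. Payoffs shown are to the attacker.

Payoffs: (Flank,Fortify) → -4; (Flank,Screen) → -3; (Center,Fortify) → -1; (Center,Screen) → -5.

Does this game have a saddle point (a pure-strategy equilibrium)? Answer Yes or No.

Row minima: Flank → -4, Center → -5; maximin = -4.
Column maxima: Fortify → -1, Screen → -3; minimax = -3.
-4 ≠ -3, so no pure-strategy equilibrium exists.

No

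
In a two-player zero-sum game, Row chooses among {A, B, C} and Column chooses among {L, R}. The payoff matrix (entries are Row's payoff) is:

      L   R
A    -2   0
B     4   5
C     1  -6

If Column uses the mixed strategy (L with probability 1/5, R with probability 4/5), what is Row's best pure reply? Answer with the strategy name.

B

Expected payoff of A: (1/5)·(-2) + (4/5)·0 = -2/5.
Expected payoff of B: (1/5)·4 + (4/5)·5 = 24/5.
Expected payoff of C: (1/5)·1 + (4/5)·(-6) = -23/5.
The largest is 24/5, so Row's best response is B.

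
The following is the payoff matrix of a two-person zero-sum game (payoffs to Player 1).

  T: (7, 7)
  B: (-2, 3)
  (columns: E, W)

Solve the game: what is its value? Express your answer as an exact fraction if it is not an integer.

Row minima: T → 7, B → -2; maximin = 7.
Column maxima: E → 7, W → 7; minimax = 7.
Since maximin = minimax = 7, there is a saddle point and the value is 7.

7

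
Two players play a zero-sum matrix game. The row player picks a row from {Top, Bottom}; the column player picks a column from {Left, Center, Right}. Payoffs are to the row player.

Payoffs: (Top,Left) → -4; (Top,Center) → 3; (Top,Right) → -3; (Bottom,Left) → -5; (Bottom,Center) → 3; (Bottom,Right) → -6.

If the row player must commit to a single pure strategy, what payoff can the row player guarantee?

-4

Row minima: Top → -4, Bottom → -6.
The best of these is -4.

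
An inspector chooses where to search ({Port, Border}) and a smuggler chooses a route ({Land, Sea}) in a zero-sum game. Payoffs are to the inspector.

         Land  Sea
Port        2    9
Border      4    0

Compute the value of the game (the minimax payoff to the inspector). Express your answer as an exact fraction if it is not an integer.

Row minima: Port → 2, Border → 0; maximin = 2.
Column maxima: Land → 4, Sea → 9; minimax = 4.
2 ≠ 4, so there is no saddle point; optimal play is mixed.
Let the inspector play Port with probability p. Expected payoff against Land: 2p + 4(1−p) = −2p + 4; against Sea: 9p + 0(1−p) = 9p.
Setting these equal: −2p + 4 = 9p ⇒ −11p = -4 ⇒ p = 4/11, and the value is (-2)·(4/11) + 4 = 36/11.
For the smuggler: with q = P(Land), equating Port's and Border's payoffs gives −7q + 9 = 4q ⇒ q = 9/11.

36/11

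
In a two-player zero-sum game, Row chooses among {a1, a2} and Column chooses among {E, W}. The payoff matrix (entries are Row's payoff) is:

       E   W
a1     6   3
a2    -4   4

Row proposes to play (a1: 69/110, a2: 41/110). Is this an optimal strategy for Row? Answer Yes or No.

Against E this mix gives (69/110)·6 + (41/110)·(-4) = 25/11.
Against W this mix gives (69/110)·3 + (41/110)·4 = 371/110.
Column will play E, holding Row to 25/11. Shifting weight toward the row that does better against E would raise this floor (the equalizing mix achieves 36/11 against both E and W), so the proposed strategy is not optimal.

No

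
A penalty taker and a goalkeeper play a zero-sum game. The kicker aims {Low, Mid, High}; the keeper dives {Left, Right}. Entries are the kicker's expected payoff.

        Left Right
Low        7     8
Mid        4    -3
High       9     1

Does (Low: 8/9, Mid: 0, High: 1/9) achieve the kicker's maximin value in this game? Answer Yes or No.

Against Left this mix gives (8/9)·7 + (1/9)·9 = 65/9.
Against Right this mix gives (8/9)·8 + (1/9)·1 = 65/9.
All of the keeper's active replies (Left, Right) yield 65/9, and no column does worse for the kicker. The mix makes the keeper indifferent and guarantees 65/9, so it is optimal.

Yes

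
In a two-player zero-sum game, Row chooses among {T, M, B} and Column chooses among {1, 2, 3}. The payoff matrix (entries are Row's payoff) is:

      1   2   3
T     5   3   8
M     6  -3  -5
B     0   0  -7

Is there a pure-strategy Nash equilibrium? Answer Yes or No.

Row minima: T → 3, M → -5, B → -7; maximin = 3.
Column maxima: 1 → 6, 2 → 3, 3 → 8; minimax = 3.
maximin = minimax = 3, so a saddle point exists.

Yes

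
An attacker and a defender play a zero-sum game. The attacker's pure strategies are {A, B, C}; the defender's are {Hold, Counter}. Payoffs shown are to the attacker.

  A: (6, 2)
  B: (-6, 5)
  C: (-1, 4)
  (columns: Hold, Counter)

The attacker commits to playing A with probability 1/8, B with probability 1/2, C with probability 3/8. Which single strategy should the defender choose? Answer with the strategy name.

Hold

If the defender plays Hold, the attacker's expected payoff is (1/8)·6 + (1/2)·(-6) + (3/8)·(-1) = -21/8.
If the defender plays Counter, the attacker's expected payoff is (1/8)·2 + (1/2)·5 + (3/8)·4 = 17/4.
The defender minimizes the attacker's payoff; the smallest is -21/8, so the best response is Hold.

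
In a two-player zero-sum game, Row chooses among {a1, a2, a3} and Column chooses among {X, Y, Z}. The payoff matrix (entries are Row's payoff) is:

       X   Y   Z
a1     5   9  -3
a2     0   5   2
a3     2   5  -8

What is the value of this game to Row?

Row minima: a1 → -3, a2 → 0, a3 → -8; maximin = 0.
Column maxima: X → 5, Y → 9, Z → 2; minimax = 2.
0 ≠ 2, so there is no saddle point; optimal play is mixed.
a3 is strictly dominated by a1, so Row never plays it.
Y is strictly dominated by X (it gives Row strictly more in every row), so Column never plays it.
On the remaining 2×2 (a1, a2 vs X, Z):
Let Row play a1 with probability p. Expected payoff against X: 5p + 0(1−p) = 5p; against Z: (-3)p + 2(1−p) = −5p + 2.
Setting these equal: 5p = −5p + 2 ⇒ 10p = 2 ⇒ p = 1/5, and the value is (5)·(1/5) = 1.
For Column: with q = P(X), equating a1's and a2's payoffs gives 8q − 3 = −2q + 2 ⇒ q = 1/2.

1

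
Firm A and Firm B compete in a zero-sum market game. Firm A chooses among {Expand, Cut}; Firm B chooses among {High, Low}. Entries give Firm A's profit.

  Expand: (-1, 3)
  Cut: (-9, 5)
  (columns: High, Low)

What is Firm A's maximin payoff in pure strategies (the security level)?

-1

Row minima: Expand → -1, Cut → -9.
The best of these is -1.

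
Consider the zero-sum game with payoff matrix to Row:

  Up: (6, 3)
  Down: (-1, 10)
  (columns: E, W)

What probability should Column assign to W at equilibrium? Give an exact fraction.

1/2

Row minima: Up → 3, Down → -1; maximin = 3.
Column maxima: E → 6, W → 10; minimax = 6.
3 ≠ 6, so there is no saddle point; optimal play is mixed.
Let Row play Up with probability p. Expected payoff against E: 6p + (-1)(1−p) = 7p − 1; against W: 3p + 10(1−p) = −7p + 10.
Setting these equal: 7p − 1 = −7p + 10 ⇒ 14p = 11 ⇒ p = 11/14, and the value is (7)·(11/14) − 1 = 9/2.
For Column: with q = P(E), equating Up's and Down's payoffs gives 3q + 3 = −11q + 10 ⇒ q = 1/2.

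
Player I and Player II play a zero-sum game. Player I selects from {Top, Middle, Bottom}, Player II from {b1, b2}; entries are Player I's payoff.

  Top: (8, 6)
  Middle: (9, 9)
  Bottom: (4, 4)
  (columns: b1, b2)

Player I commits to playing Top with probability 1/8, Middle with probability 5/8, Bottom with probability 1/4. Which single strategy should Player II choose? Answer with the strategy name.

b2

If Player II plays b1, Player I's expected payoff is (1/8)·8 + (5/8)·9 + (1/4)·4 = 61/8.
If Player II plays b2, Player I's expected payoff is (1/8)·6 + (5/8)·9 + (1/4)·4 = 59/8.
Player II minimizes Player I's payoff; the smallest is 59/8, so the best response is b2.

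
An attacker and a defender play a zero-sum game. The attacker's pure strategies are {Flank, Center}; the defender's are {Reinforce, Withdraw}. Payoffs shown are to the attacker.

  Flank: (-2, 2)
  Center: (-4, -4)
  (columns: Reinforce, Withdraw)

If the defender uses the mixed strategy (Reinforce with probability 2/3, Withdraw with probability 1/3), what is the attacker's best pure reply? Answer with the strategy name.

Expected payoff of Flank: (2/3)·(-2) + (1/3)·2 = -2/3.
Expected payoff of Center: (2/3)·(-4) + (1/3)·(-4) = -4.
The largest is -2/3, so the attacker's best response is Flank.

Flank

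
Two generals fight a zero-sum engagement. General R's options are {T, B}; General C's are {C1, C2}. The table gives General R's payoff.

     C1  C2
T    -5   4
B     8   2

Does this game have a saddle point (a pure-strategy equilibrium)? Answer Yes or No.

No

Row minima: T → -5, B → 2; maximin = 2.
Column maxima: C1 → 8, C2 → 4; minimax = 4.
2 ≠ 4, so no pure-strategy equilibrium exists.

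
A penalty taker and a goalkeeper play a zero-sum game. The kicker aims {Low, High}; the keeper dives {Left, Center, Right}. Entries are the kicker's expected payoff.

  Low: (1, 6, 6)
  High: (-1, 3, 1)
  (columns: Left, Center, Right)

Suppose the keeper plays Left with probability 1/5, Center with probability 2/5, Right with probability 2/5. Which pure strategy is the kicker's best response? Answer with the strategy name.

Low

Expected payoff of Low: (1/5)·1 + (2/5)·6 + (2/5)·6 = 5.
Expected payoff of High: (1/5)·(-1) + (2/5)·3 + (2/5)·1 = 7/5.
The largest is 5, so the kicker's best response is Low.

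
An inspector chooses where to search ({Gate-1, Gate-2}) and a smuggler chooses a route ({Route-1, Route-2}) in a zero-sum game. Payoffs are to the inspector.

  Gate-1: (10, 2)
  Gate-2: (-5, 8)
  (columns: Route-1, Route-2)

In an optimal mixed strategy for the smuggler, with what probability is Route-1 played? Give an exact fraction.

2/7

Row minima: Gate-1 → 2, Gate-2 → -5; maximin = 2.
Column maxima: Route-1 → 10, Route-2 → 8; minimax = 8.
2 ≠ 8, so there is no saddle point; optimal play is mixed.
Let the inspector play Gate-1 with probability p. Expected payoff against Route-1: 10p + (-5)(1−p) = 15p − 5; against Route-2: 2p + 8(1−p) = −6p + 8.
Setting these equal: 15p − 5 = −6p + 8 ⇒ 21p = 13 ⇒ p = 13/21, and the value is (15)·(13/21) − 5 = 30/7.
For the smuggler: with q = P(Route-1), equating Gate-1's and Gate-2's payoffs gives 8q + 2 = −13q + 8 ⇒ q = 2/7.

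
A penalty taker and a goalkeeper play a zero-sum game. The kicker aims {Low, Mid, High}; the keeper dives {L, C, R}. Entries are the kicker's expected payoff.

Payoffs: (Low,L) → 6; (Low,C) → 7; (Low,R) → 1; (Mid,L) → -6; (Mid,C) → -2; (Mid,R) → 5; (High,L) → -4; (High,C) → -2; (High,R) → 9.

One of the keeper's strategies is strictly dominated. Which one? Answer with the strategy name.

L holds the kicker's payoff strictly below C in every row: 6 < 7, -6 < -2, -4 < -2.
So C is strictly dominated for the keeper.

C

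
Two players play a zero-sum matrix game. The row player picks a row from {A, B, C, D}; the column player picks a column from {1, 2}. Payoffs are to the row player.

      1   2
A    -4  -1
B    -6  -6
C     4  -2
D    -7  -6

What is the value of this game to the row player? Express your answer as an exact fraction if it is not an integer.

Row minima: A → -4, B → -6, C → -2, D → -7; maximin = -2.
Column maxima: 1 → 4, 2 → -1; minimax = -1.
-2 ≠ -1, so there is no saddle point; optimal play is mixed.
B is strictly dominated by A, so the row player never plays it.
D is strictly dominated by A, so the row player never plays it.
On the remaining 2×2 (A, C vs 1, 2):
Let the row player play A with probability p. Expected payoff against 1: (-4)p + 4(1−p) = −8p + 4; against 2: (-1)p + (-2)(1−p) = p − 2.
Setting these equal: −8p + 4 = p − 2 ⇒ −9p = -6 ⇒ p = 2/3, and the value is (-8)·(2/3) + 4 = -4/3.
For the column player: with q = P(1), equating A's and C's payoffs gives −3q − 1 = 6q − 2 ⇒ q = 1/9.

-4/3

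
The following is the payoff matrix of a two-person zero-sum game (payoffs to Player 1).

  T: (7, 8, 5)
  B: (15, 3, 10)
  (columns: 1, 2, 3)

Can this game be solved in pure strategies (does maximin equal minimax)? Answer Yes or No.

Row minima: T → 5, B → 3; maximin = 5.
Column maxima: 1 → 15, 2 → 8, 3 → 10; minimax = 8.
5 ≠ 8, so no pure-strategy equilibrium exists.

No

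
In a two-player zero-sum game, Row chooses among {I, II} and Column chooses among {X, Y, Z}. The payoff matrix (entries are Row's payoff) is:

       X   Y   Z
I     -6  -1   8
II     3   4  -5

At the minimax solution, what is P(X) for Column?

13/22

Row minima: I → -6, II → -5; maximin = -5.
Column maxima: X → 3, Y → 4, Z → 8; minimax = 3.
-5 ≠ 3, so there is no saddle point; optimal play is mixed.
Y is strictly dominated by X (it gives Row strictly more in every row), so Column never plays it.
On the remaining 2×2 (I, II vs X, Z):
Let Row play I with probability p. Expected payoff against X: (-6)p + 3(1−p) = −9p + 3; against Z: 8p + (-5)(1−p) = 13p − 5.
Setting these equal: −9p + 3 = 13p − 5 ⇒ −22p = -8 ⇒ p = 4/11, and the value is (-9)·(4/11) + 3 = -3/11.
For Column: with q = P(X), equating I's and II's payoffs gives −14q + 8 = 8q − 5 ⇒ q = 13/22.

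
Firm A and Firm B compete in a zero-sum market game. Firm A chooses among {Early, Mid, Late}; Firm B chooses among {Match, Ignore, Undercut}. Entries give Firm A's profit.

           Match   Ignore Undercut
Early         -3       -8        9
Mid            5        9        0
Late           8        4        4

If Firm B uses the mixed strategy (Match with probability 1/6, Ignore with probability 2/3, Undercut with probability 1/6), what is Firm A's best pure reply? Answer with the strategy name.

Mid

Expected payoff of Early: (1/6)·(-3) + (2/3)·(-8) + (1/6)·9 = -13/3.
Expected payoff of Mid: (1/6)·5 + (2/3)·9 + (1/6)·0 = 41/6.
Expected payoff of Late: (1/6)·8 + (2/3)·4 + (1/6)·4 = 14/3.
The largest is 41/6, so Firm A's best response is Mid.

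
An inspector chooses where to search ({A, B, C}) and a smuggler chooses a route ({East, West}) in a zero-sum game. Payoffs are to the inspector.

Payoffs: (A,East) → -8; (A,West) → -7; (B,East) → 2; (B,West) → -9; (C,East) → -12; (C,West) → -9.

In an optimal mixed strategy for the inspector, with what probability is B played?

Row minima: A → -8, B → -9, C → -12; maximin = -8.
Column maxima: East → 2, West → -7; minimax = -7.
-8 ≠ -7, so there is no saddle point; optimal play is mixed.
C is strictly dominated by A, so the inspector never plays it.
On the remaining 2×2 (A, B vs East, West):
Let the inspector play A with probability p. Expected payoff against East: (-8)p + 2(1−p) = −10p + 2; against West: (-7)p + (-9)(1−p) = 2p − 9.
Setting these equal: −10p + 2 = 2p − 9 ⇒ −12p = -11 ⇒ p = 11/12, and the value is (-10)·(11/12) + 2 = -43/6.
For the smuggler: with q = P(East), equating A's and B's payoffs gives −q − 7 = 11q − 9 ⇒ q = 1/6.

1/12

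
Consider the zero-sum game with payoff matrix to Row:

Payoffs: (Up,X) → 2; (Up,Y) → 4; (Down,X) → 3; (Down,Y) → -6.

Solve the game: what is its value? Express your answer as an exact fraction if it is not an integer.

Row minima: Up → 2, Down → -6; maximin = 2.
Column maxima: X → 3, Y → 4; minimax = 3.
2 ≠ 3, so there is no saddle point; optimal play is mixed.
Let Row play Up with probability p. Expected payoff against X: 2p + 3(1−p) = −p + 3; against Y: 4p + (-6)(1−p) = 10p − 6.
Setting these equal: −p + 3 = 10p − 6 ⇒ −11p = -9 ⇒ p = 9/11, and the value is (-1)·(9/11) + 3 = 24/11.
For Column: with q = P(X), equating Up's and Down's payoffs gives −2q + 4 = 9q − 6 ⇒ q = 10/11.

24/11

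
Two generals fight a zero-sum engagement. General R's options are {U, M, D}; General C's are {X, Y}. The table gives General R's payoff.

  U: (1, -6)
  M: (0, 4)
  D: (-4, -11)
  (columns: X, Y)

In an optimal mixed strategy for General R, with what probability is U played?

4/11

Row minima: U → -6, M → 0, D → -11; maximin = 0.
Column maxima: X → 1, Y → 4; minimax = 1.
0 ≠ 1, so there is no saddle point; optimal play is mixed.
D is strictly dominated by U, so General R never plays it.
On the remaining 2×2 (U, M vs X, Y):
Let General R play U with probability p. Expected payoff against X: 1p + 0(1−p) = p; against Y: (-6)p + 4(1−p) = −10p + 4.
Setting these equal: p = −10p + 4 ⇒ 11p = 4 ⇒ p = 4/11, and the value is (1)·(4/11) = 4/11.
For General C: with q = P(X), equating U's and M's payoffs gives 7q − 6 = −4q + 4 ⇒ q = 10/11.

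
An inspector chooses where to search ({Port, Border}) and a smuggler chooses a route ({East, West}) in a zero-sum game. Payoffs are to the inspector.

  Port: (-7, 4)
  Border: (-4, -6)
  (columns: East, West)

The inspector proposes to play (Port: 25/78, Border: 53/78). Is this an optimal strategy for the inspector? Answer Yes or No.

No

Against East this mix gives (25/78)·(-7) + (53/78)·(-4) = -129/26.
Against West this mix gives (25/78)·4 + (53/78)·(-6) = -109/39.
The smuggler will play East, holding the inspector to -129/26. Shifting weight toward the row that does better against East would raise this floor (the equalizing mix achieves -58/13 against both East and West), so the proposed strategy is not optimal.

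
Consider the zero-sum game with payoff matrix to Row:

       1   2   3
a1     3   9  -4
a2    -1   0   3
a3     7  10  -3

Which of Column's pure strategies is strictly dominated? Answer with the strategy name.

1 holds Row's payoff strictly below 2 in every row: 3 < 9, -1 < 0, 7 < 10.
So 2 is strictly dominated for Column.

2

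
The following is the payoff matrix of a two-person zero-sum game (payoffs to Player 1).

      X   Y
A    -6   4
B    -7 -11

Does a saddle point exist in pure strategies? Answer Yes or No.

Row minima: A → -6, B → -11; maximin = -6.
Column maxima: X → -6, Y → 4; minimax = -6.
maximin = minimax = -6, so a saddle point exists.

Yes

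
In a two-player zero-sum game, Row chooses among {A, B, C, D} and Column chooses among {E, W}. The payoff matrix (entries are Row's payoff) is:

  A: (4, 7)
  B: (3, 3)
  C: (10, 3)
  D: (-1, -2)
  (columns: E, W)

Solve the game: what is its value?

Row minima: A → 4, B → 3, C → 3, D → -2; maximin = 4.
Column maxima: E → 10, W → 7; minimax = 7.
4 ≠ 7, so there is no saddle point; optimal play is mixed.
B is strictly dominated by A, so Row never plays it.
D is strictly dominated by A, so Row never plays it.
On the remaining 2×2 (A, C vs E, W):
Let Row play A with probability p. Expected payoff against E: 4p + 10(1−p) = −6p + 10; against W: 7p + 3(1−p) = 4p + 3.
Setting these equal: −6p + 10 = 4p + 3 ⇒ −10p = -7 ⇒ p = 7/10, and the value is (-6)·(7/10) + 10 = 29/5.
For Column: with q = P(E), equating A's and C's payoffs gives −3q + 7 = 7q + 3 ⇒ q = 2/5.

29/5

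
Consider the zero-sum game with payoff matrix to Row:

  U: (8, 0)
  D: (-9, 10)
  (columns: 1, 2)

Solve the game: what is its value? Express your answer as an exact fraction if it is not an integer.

Row minima: U → 0, D → -9; maximin = 0.
Column maxima: 1 → 8, 2 → 10; minimax = 8.
0 ≠ 8, so there is no saddle point; optimal play is mixed.
Let Row play U with probability p. Expected payoff against 1: 8p + (-9)(1−p) = 17p − 9; against 2: 0p + 10(1−p) = −10p + 10.
Setting these equal: 17p − 9 = −10p + 10 ⇒ 27p = 19 ⇒ p = 19/27, and the value is (17)·(19/27) − 9 = 80/27.
For Column: with q = P(1), equating U's and D's payoffs gives 8q = −19q + 10 ⇒ q = 10/27.

80/27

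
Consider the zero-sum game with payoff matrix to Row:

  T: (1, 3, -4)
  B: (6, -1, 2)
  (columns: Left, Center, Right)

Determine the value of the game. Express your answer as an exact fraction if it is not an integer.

1/5

Row minima: T → -4, B → -1; maximin = -1.
Column maxima: Left → 6, Center → 3, Right → 2; minimax = 2.
-1 ≠ 2, so there is no saddle point; optimal play is mixed.
Left is strictly dominated by Right (it gives Row strictly more in every row), so Column never plays it.
On the remaining 2×2 (T, B vs Center, Right):
Let Row play T with probability p. Expected payoff against Center: 3p + (-1)(1−p) = 4p − 1; against Right: (-4)p + 2(1−p) = −6p + 2.
Setting these equal: 4p − 1 = −6p + 2 ⇒ 10p = 3 ⇒ p = 3/10, and the value is (4)·(3/10) − 1 = 1/5.
For Column: with q = P(Center), equating T's and B's payoffs gives 7q − 4 = −3q + 2 ⇒ q = 3/5.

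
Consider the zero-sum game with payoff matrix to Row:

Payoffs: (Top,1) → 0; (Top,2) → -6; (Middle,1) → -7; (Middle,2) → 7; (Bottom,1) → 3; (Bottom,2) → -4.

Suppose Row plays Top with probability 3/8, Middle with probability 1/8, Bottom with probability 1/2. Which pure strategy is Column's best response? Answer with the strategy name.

2

If Column plays 1, Row's expected payoff is (3/8)·0 + (1/8)·(-7) + (1/2)·3 = 5/8.
If Column plays 2, Row's expected payoff is (3/8)·(-6) + (1/8)·7 + (1/2)·(-4) = -27/8.
Column minimizes Row's payoff; the smallest is -27/8, so the best response is 2.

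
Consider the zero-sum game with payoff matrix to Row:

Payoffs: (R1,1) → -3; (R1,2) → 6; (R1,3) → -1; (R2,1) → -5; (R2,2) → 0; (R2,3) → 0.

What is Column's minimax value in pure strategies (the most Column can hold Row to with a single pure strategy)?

Column maxima: 1 → -3, 2 → 6, 3 → 0.
The smallest of these is -3.

-3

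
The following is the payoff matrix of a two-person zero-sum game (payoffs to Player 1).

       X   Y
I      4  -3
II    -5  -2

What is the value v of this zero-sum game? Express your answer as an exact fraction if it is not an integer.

Row minima: I → -3, II → -5; maximin = -3.
Column maxima: X → 4, Y → -2; minimax = -2.
-3 ≠ -2, so there is no saddle point; optimal play is mixed.
Let Player 1 play I with probability p. Expected payoff against X: 4p + (-5)(1−p) = 9p − 5; against Y: (-3)p + (-2)(1−p) = −p − 2.
Setting these equal: 9p − 5 = −p − 2 ⇒ 10p = 3 ⇒ p = 3/10, and the value is (9)·(3/10) − 5 = -23/10.
For Player 2: with q = P(X), equating I's and II's payoffs gives 7q − 3 = −3q − 2 ⇒ q = 1/10.

-23/10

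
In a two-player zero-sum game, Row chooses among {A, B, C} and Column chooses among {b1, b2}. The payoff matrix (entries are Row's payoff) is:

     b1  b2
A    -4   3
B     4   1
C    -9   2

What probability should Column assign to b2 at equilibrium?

Row minima: A → -4, B → 1, C → -9; maximin = 1.
Column maxima: b1 → 4, b2 → 3; minimax = 3.
1 ≠ 3, so there is no saddle point; optimal play is mixed.
C is strictly dominated by A, so Row never plays it.
On the remaining 2×2 (A, B vs b1, b2):
Let Row play A with probability p. Expected payoff against b1: (-4)p + 4(1−p) = −8p + 4; against b2: 3p + 1(1−p) = 2p + 1.
Setting these equal: −8p + 4 = 2p + 1 ⇒ −10p = -3 ⇒ p = 3/10, and the value is (-8)·(3/10) + 4 = 8/5.
For Column: with q = P(b1), equating A's and B's payoffs gives −7q + 3 = 3q + 1 ⇒ q = 1/5.

4/5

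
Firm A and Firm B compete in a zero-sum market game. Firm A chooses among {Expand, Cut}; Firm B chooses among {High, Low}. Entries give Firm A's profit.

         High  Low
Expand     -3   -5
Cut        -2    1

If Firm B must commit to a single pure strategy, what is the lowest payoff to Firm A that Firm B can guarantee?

-2

Column maxima: High → -2, Low → 1.
The smallest of these is -2.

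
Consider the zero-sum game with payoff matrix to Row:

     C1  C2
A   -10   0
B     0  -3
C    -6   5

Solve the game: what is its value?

-9/7

Row minima: A → -10, B → -3, C → -6; maximin = -3.
Column maxima: C1 → 0, C2 → 5; minimax = 0.
-3 ≠ 0, so there is no saddle point; optimal play is mixed.
A is strictly dominated by C, so Row never plays it.
On the remaining 2×2 (B, C vs C1, C2):
Let Row play B with probability p. Expected payoff against C1: 0p + (-6)(1−p) = 6p − 6; against C2: (-3)p + 5(1−p) = −8p + 5.
Setting these equal: 6p − 6 = −8p + 5 ⇒ 14p = 11 ⇒ p = 11/14, and the value is (6)·(11/14) − 6 = -9/7.
For Column: with q = P(C1), equating B's and C's payoffs gives 3q − 3 = −11q + 5 ⇒ q = 4/7.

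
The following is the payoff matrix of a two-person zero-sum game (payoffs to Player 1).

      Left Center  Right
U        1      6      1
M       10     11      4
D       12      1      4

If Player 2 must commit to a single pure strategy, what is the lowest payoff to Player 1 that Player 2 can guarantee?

4

Column maxima: Left → 12, Center → 11, Right → 4.
The smallest of these is 4.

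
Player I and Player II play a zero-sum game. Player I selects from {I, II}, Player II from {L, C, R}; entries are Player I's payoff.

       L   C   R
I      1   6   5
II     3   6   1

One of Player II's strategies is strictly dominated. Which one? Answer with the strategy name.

L holds Player I's payoff strictly below C in every row: 1 < 6, 3 < 6.
So C is strictly dominated for Player II.

C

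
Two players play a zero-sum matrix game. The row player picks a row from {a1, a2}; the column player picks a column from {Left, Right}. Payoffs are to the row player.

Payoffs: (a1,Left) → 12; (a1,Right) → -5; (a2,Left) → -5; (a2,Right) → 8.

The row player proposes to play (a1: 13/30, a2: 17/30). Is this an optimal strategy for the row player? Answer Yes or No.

Against Left this mix gives (13/30)·12 + (17/30)·(-5) = 71/30.
Against Right this mix gives (13/30)·(-5) + (17/30)·8 = 71/30.
All of the column player's active replies (Left, Right) yield 71/30, and no column does worse for the row player. The mix makes the column player indifferent and guarantees 71/30, so it is optimal.

Yes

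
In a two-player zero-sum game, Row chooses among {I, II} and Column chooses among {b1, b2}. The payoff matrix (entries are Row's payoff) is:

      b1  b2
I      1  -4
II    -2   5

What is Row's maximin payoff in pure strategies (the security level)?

-2

Row minima: I → -4, II → -2.
The best of these is -2.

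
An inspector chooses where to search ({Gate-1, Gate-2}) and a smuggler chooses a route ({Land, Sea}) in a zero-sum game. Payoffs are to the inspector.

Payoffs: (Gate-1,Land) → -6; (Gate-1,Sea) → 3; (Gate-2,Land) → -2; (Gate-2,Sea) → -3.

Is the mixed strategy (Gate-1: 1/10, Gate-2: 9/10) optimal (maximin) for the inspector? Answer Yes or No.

Yes

Against Land this mix gives (1/10)·(-6) + (9/10)·(-2) = -12/5.
Against Sea this mix gives (1/10)·3 + (9/10)·(-3) = -12/5.
All of the smuggler's active replies (Land, Sea) yield -12/5, and no column does worse for the inspector. The mix makes the smuggler indifferent and guarantees -12/5, so it is optimal.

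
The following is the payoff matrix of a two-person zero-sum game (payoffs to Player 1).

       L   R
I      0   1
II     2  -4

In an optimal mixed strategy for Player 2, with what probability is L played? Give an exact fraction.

Row minima: I → 0, II → -4; maximin = 0.
Column maxima: L → 2, R → 1; minimax = 1.
0 ≠ 1, so there is no saddle point; optimal play is mixed.
Let Player 1 play I with probability p. Expected payoff against L: 0p + 2(1−p) = −2p + 2; against R: 1p + (-4)(1−p) = 5p − 4.
Setting these equal: −2p + 2 = 5p − 4 ⇒ −7p = -6 ⇒ p = 6/7, and the value is (-2)·(6/7) + 2 = 2/7.
For Player 2: with q = P(L), equating I's and II's payoffs gives −q + 1 = 6q − 4 ⇒ q = 5/7.

5/7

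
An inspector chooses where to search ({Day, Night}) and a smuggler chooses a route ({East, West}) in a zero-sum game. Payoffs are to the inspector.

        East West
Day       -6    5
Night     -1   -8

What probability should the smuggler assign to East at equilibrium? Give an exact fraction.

Row minima: Day → -6, Night → -8; maximin = -6.
Column maxima: East → -1, West → 5; minimax = -1.
-6 ≠ -1, so there is no saddle point; optimal play is mixed.
Let the inspector play Day with probability p. Expected payoff against East: (-6)p + (-1)(1−p) = −5p − 1; against West: 5p + (-8)(1−p) = 13p − 8.
Setting these equal: −5p − 1 = 13p − 8 ⇒ −18p = -7 ⇒ p = 7/18, and the value is (-5)·(7/18) − 1 = -53/18.
For the smuggler: with q = P(East), equating Day's and Night's payoffs gives −11q + 5 = 7q − 8 ⇒ q = 13/18.

13/18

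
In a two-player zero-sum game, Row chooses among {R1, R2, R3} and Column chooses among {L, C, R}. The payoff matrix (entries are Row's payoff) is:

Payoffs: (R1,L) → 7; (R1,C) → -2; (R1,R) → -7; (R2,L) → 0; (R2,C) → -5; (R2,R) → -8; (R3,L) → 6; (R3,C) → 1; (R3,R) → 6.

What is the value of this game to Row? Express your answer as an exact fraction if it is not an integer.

Row minima: R1 → -7, R2 → -8, R3 → 1; maximin = 1.
Column maxima: L → 7, C → 1, R → 6; minimax = 1.
Since maximin = minimax = 1, there is a saddle point and the value is 1.

1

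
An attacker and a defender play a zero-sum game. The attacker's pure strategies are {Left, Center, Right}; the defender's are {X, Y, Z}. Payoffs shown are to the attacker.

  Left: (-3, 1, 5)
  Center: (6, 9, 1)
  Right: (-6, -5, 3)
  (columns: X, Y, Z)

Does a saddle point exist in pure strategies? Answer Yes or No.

Row minima: Left → -3, Center → 1, Right → -6; maximin = 1.
Column maxima: X → 6, Y → 9, Z → 5; minimax = 5.
1 ≠ 5, so no pure-strategy equilibrium exists.

No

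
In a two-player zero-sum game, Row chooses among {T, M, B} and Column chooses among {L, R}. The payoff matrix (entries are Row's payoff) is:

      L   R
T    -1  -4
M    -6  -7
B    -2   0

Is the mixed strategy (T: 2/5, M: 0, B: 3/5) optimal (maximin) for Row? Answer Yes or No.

Against L this mix gives (2/5)·(-1) + (3/5)·(-2) = -8/5.
Against R this mix gives (2/5)·(-4) + (3/5)·0 = -8/5.
All of Column's active replies (L, R) yield -8/5, and no column does worse for Row. The mix makes Column indifferent and guarantees -8/5, so it is optimal.

Yes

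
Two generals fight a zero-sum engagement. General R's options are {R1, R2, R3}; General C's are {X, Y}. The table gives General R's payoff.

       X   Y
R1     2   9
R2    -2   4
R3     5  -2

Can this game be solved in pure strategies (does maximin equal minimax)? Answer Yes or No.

No

Row minima: R1 → 2, R2 → -2, R3 → -2; maximin = 2.
Column maxima: X → 5, Y → 9; minimax = 5.
2 ≠ 5, so no pure-strategy equilibrium exists.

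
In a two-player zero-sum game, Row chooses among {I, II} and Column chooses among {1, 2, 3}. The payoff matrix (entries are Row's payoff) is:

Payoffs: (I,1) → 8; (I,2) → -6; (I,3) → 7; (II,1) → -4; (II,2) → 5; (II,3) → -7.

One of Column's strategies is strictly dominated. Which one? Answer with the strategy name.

1

3 holds Row's payoff strictly below 1 in every row: 7 < 8, -7 < -4.
So 1 is strictly dominated for Column.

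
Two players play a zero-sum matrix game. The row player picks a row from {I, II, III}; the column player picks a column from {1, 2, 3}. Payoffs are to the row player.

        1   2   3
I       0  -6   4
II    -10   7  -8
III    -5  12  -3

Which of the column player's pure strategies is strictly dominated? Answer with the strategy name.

3

1 holds the row player's payoff strictly below 3 in every row: 0 < 4, -10 < -8, -5 < -3.
So 3 is strictly dominated for the column player.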